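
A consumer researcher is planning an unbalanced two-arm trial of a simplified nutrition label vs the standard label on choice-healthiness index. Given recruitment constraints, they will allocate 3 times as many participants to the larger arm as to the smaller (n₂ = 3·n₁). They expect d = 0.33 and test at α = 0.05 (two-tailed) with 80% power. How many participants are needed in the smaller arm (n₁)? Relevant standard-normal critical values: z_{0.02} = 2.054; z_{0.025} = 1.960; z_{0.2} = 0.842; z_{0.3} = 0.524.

With allocation ratio k = n₂/n₁ = 3, Var(x̄₁−x̄₂) = σ²(1/n₁ + 1/(k·n₁)) = σ²·(k+1)/(k·n₁).
So n₁ = (1 + 1/k)·((z_{α/2} + z_β)/d)² = 1.333 × (2.802/0.33)².
n₁ = 1.333 × 72.10 = 96.1.
Round up: n₁ = 97, giving n₂ = 3 × 97 = 291.

n₁ = 97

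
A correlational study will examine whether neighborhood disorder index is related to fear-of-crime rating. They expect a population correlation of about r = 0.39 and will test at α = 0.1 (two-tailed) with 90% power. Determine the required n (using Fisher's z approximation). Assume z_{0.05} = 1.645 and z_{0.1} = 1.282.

n = 54

Fisher's z: C = ½·ln((1+r)/(1−r)) = ½·ln(2.2787) = 0.4118.
n = ((z_{α/2} + z_β)/C)² + 3.
(1.645 + 1.282) / 0.4118 = 2.927 / 0.4118 = 7.108.
n = 7.108² + 3 = 50.52 + 3 = 53.5.
Round up.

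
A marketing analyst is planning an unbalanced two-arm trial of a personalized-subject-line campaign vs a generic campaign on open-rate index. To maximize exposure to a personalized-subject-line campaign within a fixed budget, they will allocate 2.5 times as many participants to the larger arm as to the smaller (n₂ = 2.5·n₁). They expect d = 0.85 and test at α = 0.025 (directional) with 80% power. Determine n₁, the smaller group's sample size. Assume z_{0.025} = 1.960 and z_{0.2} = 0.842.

n₁ = 16

With allocation ratio k = n₂/n₁ = 2.5, Var(x̄₁−x̄₂) = σ²(1/n₁ + 1/(k·n₁)) = σ²·(k+1)/(k·n₁).
So n₁ = (1 + 1/k)·((z_{α} + z_β)/d)² = 1.400 × (2.802/0.85)².
n₁ = 1.400 × 10.87 = 15.2.
Round up: n₁ = 16, giving n₂ = 2.5 × 16 = 40.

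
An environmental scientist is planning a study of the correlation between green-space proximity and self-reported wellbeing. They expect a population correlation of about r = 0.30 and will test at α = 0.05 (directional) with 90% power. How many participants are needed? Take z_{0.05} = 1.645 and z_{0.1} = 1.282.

n = 93

Fisher's z: C = ½·ln((1+r)/(1−r)) = ½·ln(1.8571) = 0.3095.
n = ((z_{α} + z_β)/C)² + 3.
(1.645 + 1.282) / 0.3095 = 2.927 / 0.3095 = 9.457.
n = 9.457² + 3 = 89.44 + 3 = 92.4.
Round up.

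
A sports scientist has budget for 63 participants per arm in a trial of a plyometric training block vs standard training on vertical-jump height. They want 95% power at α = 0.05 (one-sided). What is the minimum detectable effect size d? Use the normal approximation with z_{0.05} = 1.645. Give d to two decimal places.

For two independent groups of n = 63 each: d_min = (z_{α} + z_β)·√(2/n).
z-sum = 1.645 + 1.645 = 3.290.
d_min = 3.290 × √(2/63) = 3.290 × 0.1782 = 0.586.

d_min ≈ 0.59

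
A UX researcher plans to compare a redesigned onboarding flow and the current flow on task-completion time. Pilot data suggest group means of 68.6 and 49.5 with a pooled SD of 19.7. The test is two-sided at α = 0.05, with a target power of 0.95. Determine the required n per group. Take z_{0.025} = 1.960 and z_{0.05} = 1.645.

n = 28 per group

Cohen's d = |M₁ − M₂| / SD_pooled = |68.6 − 49.5| / 19.7 = 19.1 / 19.7 = 0.970.
For two independent groups with equal n: n = 2·((z_{α/2} + z_β) / d)².
z_{α/2} + z_β = 1.960 + 1.645 = 3.605.
n = 2 × (3.605 / 0.970)² = 2 × 3.716² = 2 × 13.81 = 27.6.
Round up to the next whole participant.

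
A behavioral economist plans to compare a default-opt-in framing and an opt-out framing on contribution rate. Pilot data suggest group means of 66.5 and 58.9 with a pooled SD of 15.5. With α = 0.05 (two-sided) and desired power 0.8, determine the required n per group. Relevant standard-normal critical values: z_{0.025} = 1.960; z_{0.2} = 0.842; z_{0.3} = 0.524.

n = 66 per group

Cohen's d = |M₁ − M₂| / SD_pooled = |66.5 − 58.9| / 15.5 = 7.6 / 15.5 = 0.490.
For two independent groups with equal n: n = 2·((z_{α/2} + z_β) / d)².
z_{α/2} + z_β = 1.960 + 0.842 = 2.802.
n = 2 × (2.802 / 0.490)² = 2 × 5.718² = 2 × 32.70 = 65.4.
Round up to the next whole participant.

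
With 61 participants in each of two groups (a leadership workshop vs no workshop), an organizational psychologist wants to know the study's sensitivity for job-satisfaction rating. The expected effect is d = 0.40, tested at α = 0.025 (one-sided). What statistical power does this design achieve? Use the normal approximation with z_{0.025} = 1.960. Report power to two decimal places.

For two equal groups, power = Φ(d·√(n/2) − z_{α}).
d·√(n/2) = 0.40 × √(61/2) = 0.40 × 5.523 = 2.209.
z_β = 2.209 − 1.960 = 0.249.
Power = Φ(0.249) = 0.598.

power ≈ 0.60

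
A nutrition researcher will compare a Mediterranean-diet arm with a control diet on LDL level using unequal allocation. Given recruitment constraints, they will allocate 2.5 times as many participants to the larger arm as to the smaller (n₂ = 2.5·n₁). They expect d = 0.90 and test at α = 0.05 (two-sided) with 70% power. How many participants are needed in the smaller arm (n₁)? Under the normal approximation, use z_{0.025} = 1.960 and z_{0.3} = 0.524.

With allocation ratio k = n₂/n₁ = 2.5, Var(x̄₁−x̄₂) = σ²(1/n₁ + 1/(k·n₁)) = σ²·(k+1)/(k·n₁).
So n₁ = (1 + 1/k)·((z_{α/2} + z_β)/d)² = 1.400 × (2.484/0.90)².
n₁ = 1.400 × 7.62 = 10.7.
Round up: n₁ = 11, giving n₂ = ⌈2.5 × 11⌉ = ⌈27.5⌉ = 28.

n₁ = 11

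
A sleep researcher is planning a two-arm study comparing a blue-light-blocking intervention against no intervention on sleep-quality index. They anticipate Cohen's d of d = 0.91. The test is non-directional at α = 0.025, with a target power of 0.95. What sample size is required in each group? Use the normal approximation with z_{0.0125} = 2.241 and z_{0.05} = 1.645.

For two independent groups with equal n: n = 2·((z_{α/2} + z_β) / d)².
z_{α/2} + z_β = 2.241 + 1.645 = 3.886.
n = 2 × (3.886 / 0.91)² = 2 × 4.270² = 2 × 18.24 = 36.5.
Round up to the next whole participant.

n = 37 per group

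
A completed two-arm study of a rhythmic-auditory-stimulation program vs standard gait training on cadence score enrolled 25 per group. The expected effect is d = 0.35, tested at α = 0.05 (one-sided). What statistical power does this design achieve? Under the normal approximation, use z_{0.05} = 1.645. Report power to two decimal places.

power ≈ 0.34

For two equal groups, power = Φ(d·√(n/2) − z_{α}).
d·√(n/2) = 0.35 × √(25/2) = 0.35 × 3.536 = 1.237.
z_β = 1.237 − 1.645 = -0.408.
Power = Φ(-0.408) = 0.342.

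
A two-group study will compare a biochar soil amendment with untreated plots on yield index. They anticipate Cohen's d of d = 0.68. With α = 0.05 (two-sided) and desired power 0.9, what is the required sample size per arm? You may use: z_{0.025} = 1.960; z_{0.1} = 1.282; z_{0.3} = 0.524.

For two independent groups with equal n: n = 2·((z_{α/2} + z_β) / d)².
z_{α/2} + z_β = 1.960 + 1.282 = 3.242.
n = 2 × (3.242 / 0.68)² = 2 × 4.768² = 2 × 22.73 = 45.5.
Round up to the next whole participant.

n = 46 per group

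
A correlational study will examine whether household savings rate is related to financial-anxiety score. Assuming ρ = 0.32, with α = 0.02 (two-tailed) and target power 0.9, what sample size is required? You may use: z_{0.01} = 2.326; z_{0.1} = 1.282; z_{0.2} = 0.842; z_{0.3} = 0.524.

n = 122

Fisher's z: C = ½·ln((1+r)/(1−r)) = ½·ln(1.9412) = 0.3316.
n = ((z_{α/2} + z_β)/C)² + 3.
(2.326 + 1.282) / 0.3316 = 3.608 / 0.3316 = 10.881.
n = 10.881² + 3 = 118.39 + 3 = 121.4.
Round up.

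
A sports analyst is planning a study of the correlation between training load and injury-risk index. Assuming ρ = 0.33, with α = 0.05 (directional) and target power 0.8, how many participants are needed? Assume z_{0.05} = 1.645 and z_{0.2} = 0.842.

n = 56

Fisher's z: C = ½·ln((1+r)/(1−r)) = ½·ln(1.9851) = 0.3428.
n = ((z_{α} + z_β)/C)² + 3.
(1.645 + 0.842) / 0.3428 = 2.487 / 0.3428 = 7.255.
n = 7.255² + 3 = 52.63 + 3 = 55.6.
Round up.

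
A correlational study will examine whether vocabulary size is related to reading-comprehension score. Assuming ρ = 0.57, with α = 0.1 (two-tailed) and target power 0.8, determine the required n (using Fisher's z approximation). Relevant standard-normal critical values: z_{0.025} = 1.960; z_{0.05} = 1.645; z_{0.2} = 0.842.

Fisher's z: C = ½·ln((1+r)/(1−r)) = ½·ln(3.6512) = 0.6475.
n = ((z_{α/2} + z_β)/C)² + 3.
(1.645 + 0.842) / 0.6475 = 2.487 / 0.6475 = 3.841.
n = 3.841² + 3 = 14.75 + 3 = 17.8.
Round up.

n = 18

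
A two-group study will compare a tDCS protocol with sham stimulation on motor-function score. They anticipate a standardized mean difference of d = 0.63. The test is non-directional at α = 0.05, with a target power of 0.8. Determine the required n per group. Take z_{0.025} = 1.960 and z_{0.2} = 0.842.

For two independent groups with equal n: n = 2·((z_{α/2} + z_β) / d)².
z_{α/2} + z_β = 1.960 + 0.842 = 2.802.
n = 2 × (2.802 / 0.63)² = 2 × 4.448² = 2 × 19.78 = 39.6.
Round up to the next whole participant.

n = 40 per group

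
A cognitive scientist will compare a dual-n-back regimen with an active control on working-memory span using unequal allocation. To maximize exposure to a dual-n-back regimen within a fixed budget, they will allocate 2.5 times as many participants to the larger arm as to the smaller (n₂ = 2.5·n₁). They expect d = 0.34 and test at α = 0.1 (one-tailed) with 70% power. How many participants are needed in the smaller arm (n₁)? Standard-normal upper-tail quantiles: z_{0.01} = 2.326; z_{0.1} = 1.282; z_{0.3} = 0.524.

n₁ = 40

With allocation ratio k = n₂/n₁ = 2.5, Var(x̄₁−x̄₂) = σ²(1/n₁ + 1/(k·n₁)) = σ²·(k+1)/(k·n₁).
So n₁ = (1 + 1/k)·((z_{α} + z_β)/d)² = 1.400 × (1.806/0.34)².
n₁ = 1.400 × 28.21 = 39.5.
Round up: n₁ = 40, giving n₂ = 2.5 × 40 = 100.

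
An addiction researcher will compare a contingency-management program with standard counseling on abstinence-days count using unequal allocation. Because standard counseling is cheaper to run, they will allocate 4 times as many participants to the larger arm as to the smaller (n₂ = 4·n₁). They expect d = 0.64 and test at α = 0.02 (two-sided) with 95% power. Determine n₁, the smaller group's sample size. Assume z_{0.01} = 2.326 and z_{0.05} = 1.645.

n₁ = 49

With allocation ratio k = n₂/n₁ = 4, Var(x̄₁−x̄₂) = σ²(1/n₁ + 1/(k·n₁)) = σ²·(k+1)/(k·n₁).
So n₁ = (1 + 1/k)·((z_{α/2} + z_β)/d)² = 1.250 × (3.971/0.64)².
n₁ = 1.250 × 38.50 = 48.1.
Round up: n₁ = 49, giving n₂ = 4 × 49 = 196.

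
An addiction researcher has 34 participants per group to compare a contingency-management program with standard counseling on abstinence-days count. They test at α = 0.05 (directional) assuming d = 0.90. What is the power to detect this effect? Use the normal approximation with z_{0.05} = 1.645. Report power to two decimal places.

For two equal groups, power = Φ(d·√(n/2) − z_{α}).
d·√(n/2) = 0.90 × √(34/2) = 0.90 × 4.123 = 3.711.
z_β = 3.711 − 1.645 = 2.066.
Power = Φ(2.066) = 0.981.

power ≈ 0.98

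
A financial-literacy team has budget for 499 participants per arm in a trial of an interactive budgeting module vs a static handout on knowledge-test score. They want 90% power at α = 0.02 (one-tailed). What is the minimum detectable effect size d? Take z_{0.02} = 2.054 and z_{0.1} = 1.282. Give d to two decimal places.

For two independent groups of n = 499 each: d_min = (z_{α} + z_β)·√(2/n).
z-sum = 2.054 + 1.282 = 3.336.
d_min = 3.336 × √(2/499) = 3.336 × 0.0633 = 0.211.

d_min ≈ 0.21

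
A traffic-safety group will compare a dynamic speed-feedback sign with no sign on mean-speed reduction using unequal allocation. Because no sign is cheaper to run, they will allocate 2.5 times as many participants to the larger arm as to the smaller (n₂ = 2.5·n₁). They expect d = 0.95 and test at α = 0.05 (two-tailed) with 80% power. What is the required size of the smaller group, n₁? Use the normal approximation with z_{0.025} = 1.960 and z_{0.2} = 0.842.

n₁ = 13

With allocation ratio k = n₂/n₁ = 2.5, Var(x̄₁−x̄₂) = σ²(1/n₁ + 1/(k·n₁)) = σ²·(k+1)/(k·n₁).
So n₁ = (1 + 1/k)·((z_{α/2} + z_β)/d)² = 1.400 × (2.802/0.95)².
n₁ = 1.400 × 8.70 = 12.2.
Round up: n₁ = 13, giving n₂ = ⌈2.5 × 13⌉ = ⌈32.5⌉ = 33.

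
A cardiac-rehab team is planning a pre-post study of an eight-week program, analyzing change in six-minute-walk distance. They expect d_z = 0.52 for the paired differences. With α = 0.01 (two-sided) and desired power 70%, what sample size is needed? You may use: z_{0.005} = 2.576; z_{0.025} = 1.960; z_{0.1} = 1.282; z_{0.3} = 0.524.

n = 36 pairs

For a paired (one-sample on differences) test: n = ((z_{α/2} + z_β) / d)².
z_{α/2} + z_β = 2.576 + 0.524 = 3.100.
n = (3.100 / 0.52)² = 5.962² = 35.54.
Round up.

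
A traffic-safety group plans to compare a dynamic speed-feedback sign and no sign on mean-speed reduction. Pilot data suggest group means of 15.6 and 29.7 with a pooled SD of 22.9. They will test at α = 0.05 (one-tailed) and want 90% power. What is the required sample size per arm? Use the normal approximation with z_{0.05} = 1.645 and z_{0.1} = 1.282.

Cohen's d = |M₁ − M₂| / SD_pooled = |15.6 − 29.7| / 22.9 = 14.1 / 22.9 = 0.616.
For two independent groups with equal n: n = 2·((z_{α} + z_β) / d)².
z_{α} + z_β = 1.645 + 1.282 = 2.927.
n = 2 × (2.927 / 0.616)² = 2 × 4.752² = 2 × 22.58 = 45.2.
Round up to the next whole participant.

n = 46 per group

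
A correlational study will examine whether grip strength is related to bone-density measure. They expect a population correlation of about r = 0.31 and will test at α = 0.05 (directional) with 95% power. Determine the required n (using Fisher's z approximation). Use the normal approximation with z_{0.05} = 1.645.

Fisher's z: C = ½·ln((1+r)/(1−r)) = ½·ln(1.8986) = 0.3205.
n = ((z_{α} + z_β)/C)² + 3.
(1.645 + 1.645) / 0.3205 = 3.290 / 0.3205 = 10.265.
n = 10.265² + 3 = 105.37 + 3 = 108.4.
Round up.

n = 109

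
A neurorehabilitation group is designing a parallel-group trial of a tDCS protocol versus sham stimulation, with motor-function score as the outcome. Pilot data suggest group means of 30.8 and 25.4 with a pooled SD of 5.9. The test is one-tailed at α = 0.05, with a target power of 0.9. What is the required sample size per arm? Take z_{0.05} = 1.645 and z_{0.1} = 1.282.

Cohen's d = |M₁ − M₂| / SD_pooled = |30.8 − 25.4| / 5.9 = 5.4 / 5.9 = 0.915.
For two independent groups with equal n: n = 2·((z_{α} + z_β) / d)².
z_{α} + z_β = 1.645 + 1.282 = 2.927.
n = 2 × (2.927 / 0.915)² = 2 × 3.199² = 2 × 10.23 = 20.5.
Round up to the next whole participant.

n = 21 per group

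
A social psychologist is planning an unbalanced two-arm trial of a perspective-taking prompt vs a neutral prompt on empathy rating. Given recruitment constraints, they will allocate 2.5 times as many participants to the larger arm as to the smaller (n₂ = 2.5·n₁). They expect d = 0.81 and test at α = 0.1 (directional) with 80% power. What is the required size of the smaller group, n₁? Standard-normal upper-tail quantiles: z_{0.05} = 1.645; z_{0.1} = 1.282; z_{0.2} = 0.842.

With allocation ratio k = n₂/n₁ = 2.5, Var(x̄₁−x̄₂) = σ²(1/n₁ + 1/(k·n₁)) = σ²·(k+1)/(k·n₁).
So n₁ = (1 + 1/k)·((z_{α} + z_β)/d)² = 1.400 × (2.124/0.81)².
n₁ = 1.400 × 6.88 = 9.6.
Round up: n₁ = 10, giving n₂ = 2.5 × 10 = 25.

n₁ = 10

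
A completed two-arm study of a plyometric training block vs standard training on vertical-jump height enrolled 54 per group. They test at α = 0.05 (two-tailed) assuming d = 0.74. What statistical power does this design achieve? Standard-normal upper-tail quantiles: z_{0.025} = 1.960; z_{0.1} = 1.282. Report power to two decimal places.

power ≈ 0.97

For two equal groups, power = Φ(d·√(n/2) − z_{α/2}).
d·√(n/2) = 0.74 × √(54/2) = 0.74 × 5.196 = 3.845.
z_β = 3.845 − 1.960 = 1.885.
Power = Φ(1.885) = 0.970.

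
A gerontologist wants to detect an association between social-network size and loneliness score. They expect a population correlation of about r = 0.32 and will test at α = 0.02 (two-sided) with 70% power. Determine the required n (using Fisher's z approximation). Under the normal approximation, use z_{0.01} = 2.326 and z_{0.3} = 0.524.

Fisher's z: C = ½·ln((1+r)/(1−r)) = ½·ln(1.9412) = 0.3316.
n = ((z_{α/2} + z_β)/C)² + 3.
(2.326 + 0.524) / 0.3316 = 2.850 / 0.3316 = 8.595.
n = 8.595² + 3 = 73.87 + 3 = 76.9.
Round up.

n = 77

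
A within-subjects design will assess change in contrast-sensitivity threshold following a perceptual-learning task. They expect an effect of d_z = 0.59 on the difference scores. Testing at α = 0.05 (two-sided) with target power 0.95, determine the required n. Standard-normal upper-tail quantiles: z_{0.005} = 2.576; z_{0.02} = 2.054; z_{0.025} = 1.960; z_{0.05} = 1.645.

n = 38 pairs

For a paired (one-sample on differences) test: n = ((z_{α/2} + z_β) / d)².
z_{α/2} + z_β = 1.960 + 1.645 = 3.605.
n = (3.605 / 0.59)² = 6.110² = 37.33.
Round up.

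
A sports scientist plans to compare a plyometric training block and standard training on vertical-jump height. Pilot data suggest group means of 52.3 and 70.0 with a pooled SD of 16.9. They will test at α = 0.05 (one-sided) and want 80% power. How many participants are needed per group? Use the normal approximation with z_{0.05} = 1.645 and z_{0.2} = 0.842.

n = 12 per group

Cohen's d = |M₁ − M₂| / SD_pooled = |52.3 − 70.0| / 16.9 = 17.7 / 16.9 = 1.047.
For two independent groups with equal n: n = 2·((z_{α} + z_β) / d)².
z_{α} + z_β = 1.645 + 0.842 = 2.487.
n = 2 × (2.487 / 1.047)² = 2 × 2.375² = 2 × 5.64 = 11.3.
Round up to the next whole participant.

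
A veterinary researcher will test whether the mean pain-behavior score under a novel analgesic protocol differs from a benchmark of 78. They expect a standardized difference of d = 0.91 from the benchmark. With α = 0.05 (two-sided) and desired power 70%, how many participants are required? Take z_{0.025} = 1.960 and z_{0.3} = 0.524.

For a one-sample test: n = ((z_{α/2} + z_β) / d)².
z_{α/2} + z_β = 1.960 + 0.524 = 2.484.
n = (2.484 / 0.91)² = 2.730² = 7.45.
Round up.

n = 8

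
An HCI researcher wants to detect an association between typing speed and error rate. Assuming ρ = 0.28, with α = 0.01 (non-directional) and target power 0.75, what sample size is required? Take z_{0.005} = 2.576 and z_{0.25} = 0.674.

n = 131

Fisher's z: C = ½·ln((1+r)/(1−r)) = ½·ln(1.7778) = 0.2877.
n = ((z_{α/2} + z_β)/C)² + 3.
(2.576 + 0.674) / 0.2877 = 3.250 / 0.2877 = 11.296.
n = 11.296² + 3 = 127.61 + 3 = 130.6.
Round up.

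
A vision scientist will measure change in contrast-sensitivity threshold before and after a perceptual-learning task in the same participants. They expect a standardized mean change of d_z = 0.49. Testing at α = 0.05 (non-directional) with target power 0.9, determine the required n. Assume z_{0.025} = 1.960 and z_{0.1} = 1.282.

n = 44 pairs

For a paired (one-sample on differences) test: n = ((z_{α/2} + z_β) / d)².
z_{α/2} + z_β = 1.960 + 1.282 = 3.242.
n = (3.242 / 0.49)² = 6.616² = 43.78.
Round up.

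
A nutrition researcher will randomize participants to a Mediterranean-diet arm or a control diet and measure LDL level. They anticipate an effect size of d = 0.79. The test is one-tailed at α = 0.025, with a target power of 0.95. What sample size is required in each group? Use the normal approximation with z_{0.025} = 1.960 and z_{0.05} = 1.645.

For two independent groups with equal n: n = 2·((z_{α} + z_β) / d)².
z_{α} + z_β = 1.960 + 1.645 = 3.605.
n = 2 × (3.605 / 0.79)² = 2 × 4.563² = 2 × 20.82 = 41.6.
Round up to the next whole participant.

n = 42 per group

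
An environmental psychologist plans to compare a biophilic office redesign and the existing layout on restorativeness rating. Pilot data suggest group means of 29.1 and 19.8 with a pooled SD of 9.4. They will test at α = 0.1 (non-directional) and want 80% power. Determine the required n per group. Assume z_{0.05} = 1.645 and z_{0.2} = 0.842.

n = 13 per group

Cohen's d = |M₁ − M₂| / SD_pooled = |29.1 − 19.8| / 9.4 = 9.3 / 9.4 = 0.989.
For two independent groups with equal n: n = 2·((z_{α/2} + z_β) / d)².
z_{α/2} + z_β = 1.645 + 0.842 = 2.487.
n = 2 × (2.487 / 0.989)² = 2 × 2.515² = 2 × 6.32 = 12.6.
Round up to the next whole participant.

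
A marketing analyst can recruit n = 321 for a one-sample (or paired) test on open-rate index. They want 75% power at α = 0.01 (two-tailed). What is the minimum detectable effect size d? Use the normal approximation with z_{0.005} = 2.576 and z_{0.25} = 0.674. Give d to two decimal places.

d_min ≈ 0.18

For a single sample (or paired design) of n = 321: d_min = (z_{α/2} + z_β)/√n.
z-sum = 2.576 + 0.674 = 3.250.
d_min = 3.250 / √321 = 3.250 / 17.916 = 0.181.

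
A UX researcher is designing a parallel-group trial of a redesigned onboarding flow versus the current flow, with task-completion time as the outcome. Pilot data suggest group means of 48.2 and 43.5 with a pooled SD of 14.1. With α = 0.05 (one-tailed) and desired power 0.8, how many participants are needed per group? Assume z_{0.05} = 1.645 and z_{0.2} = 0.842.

n = 112 per group

Cohen's d = |M₁ − M₂| / SD_pooled = |48.2 − 43.5| / 14.1 = 4.7 / 14.1 = 0.333.
For two independent groups with equal n: n = 2·((z_{α} + z_β) / d)².
z_{α} + z_β = 1.645 + 0.842 = 2.487.
n = 2 × (2.487 / 0.333)² = 2 × 7.468² = 2 × 55.78 = 111.6.
Round up to the next whole participant.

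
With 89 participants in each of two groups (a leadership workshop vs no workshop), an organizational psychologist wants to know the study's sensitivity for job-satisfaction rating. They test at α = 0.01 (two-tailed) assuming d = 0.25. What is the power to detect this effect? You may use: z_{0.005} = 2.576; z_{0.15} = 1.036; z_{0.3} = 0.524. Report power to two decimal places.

For two equal groups, power = Φ(d·√(n/2) − z_{α/2}).
d·√(n/2) = 0.25 × √(89/2) = 0.25 × 6.671 = 1.668.
z_β = 1.668 − 2.576 = -0.908.
Power = Φ(-0.908) = 0.182.

power ≈ 0.18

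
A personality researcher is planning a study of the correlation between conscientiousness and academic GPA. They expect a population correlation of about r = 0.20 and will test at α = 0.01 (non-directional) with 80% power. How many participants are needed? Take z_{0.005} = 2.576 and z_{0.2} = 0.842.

n = 288

Fisher's z: C = ½·ln((1+r)/(1−r)) = ½·ln(1.5000) = 0.2027.
n = ((z_{α/2} + z_β)/C)² + 3.
(2.576 + 0.842) / 0.2027 = 3.418 / 0.2027 = 16.862.
n = 16.862² + 3 = 284.34 + 3 = 287.3.
Round up.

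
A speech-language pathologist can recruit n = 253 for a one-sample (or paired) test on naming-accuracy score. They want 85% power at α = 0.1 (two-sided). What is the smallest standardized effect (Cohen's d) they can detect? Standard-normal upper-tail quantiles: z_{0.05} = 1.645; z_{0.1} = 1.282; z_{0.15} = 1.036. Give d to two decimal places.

d_min ≈ 0.17

For a single sample (or paired design) of n = 253: d_min = (z_{α/2} + z_β)/√n.
z-sum = 1.645 + 1.036 = 2.681.
d_min = 2.681 / √253 = 2.681 / 15.906 = 0.169.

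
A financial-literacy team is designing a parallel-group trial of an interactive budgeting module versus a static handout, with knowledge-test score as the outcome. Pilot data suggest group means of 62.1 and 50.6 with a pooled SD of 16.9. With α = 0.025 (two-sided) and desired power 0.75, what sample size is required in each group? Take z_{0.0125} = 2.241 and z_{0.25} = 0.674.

n = 37 per group

Cohen's d = |M₁ − M₂| / SD_pooled = |62.1 − 50.6| / 16.9 = 11.5 / 16.9 = 0.680.
For two independent groups with equal n: n = 2·((z_{α/2} + z_β) / d)².
z_{α/2} + z_β = 2.241 + 0.674 = 2.915.
n = 2 × (2.915 / 0.680)² = 2 × 4.287² = 2 × 18.38 = 36.8.
Round up to the next whole participant.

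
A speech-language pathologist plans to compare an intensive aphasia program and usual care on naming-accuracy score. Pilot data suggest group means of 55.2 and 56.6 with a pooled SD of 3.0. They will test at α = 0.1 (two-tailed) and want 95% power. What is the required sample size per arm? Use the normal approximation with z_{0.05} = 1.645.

Cohen's d = |M₁ − M₂| / SD_pooled = |55.2 − 56.6| / 3.0 = 1.4 / 3.0 = 0.467.
For two independent groups with equal n: n = 2·((z_{α/2} + z_β) / d)².
z_{α/2} + z_β = 1.645 + 1.645 = 3.290.
n = 2 × (3.290 / 0.467)² = 2 × 7.045² = 2 × 49.63 = 99.3.
Round up to the next whole participant.

n = 100 per group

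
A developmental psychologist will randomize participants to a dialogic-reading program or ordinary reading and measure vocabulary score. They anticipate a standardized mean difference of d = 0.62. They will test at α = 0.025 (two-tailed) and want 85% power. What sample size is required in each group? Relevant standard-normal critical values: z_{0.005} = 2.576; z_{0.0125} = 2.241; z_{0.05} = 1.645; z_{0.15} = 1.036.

For two independent groups with equal n: n = 2·((z_{α/2} + z_β) / d)².
z_{α/2} + z_β = 2.241 + 1.036 = 3.277.
n = 2 × (3.277 / 0.62)² = 2 × 5.285² = 2 × 27.94 = 55.9.
Round up to the next whole participant.

n = 56 per group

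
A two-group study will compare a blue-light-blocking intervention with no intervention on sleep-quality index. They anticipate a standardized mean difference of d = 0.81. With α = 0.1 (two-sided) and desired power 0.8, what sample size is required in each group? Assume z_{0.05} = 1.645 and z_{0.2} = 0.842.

n = 19 per group

For two independent groups with equal n: n = 2·((z_{α/2} + z_β) / d)².
z_{α/2} + z_β = 1.645 + 0.842 = 2.487.
n = 2 × (2.487 / 0.81)² = 2 × 3.070² = 2 × 9.43 = 18.9.
Round up to the next whole participant.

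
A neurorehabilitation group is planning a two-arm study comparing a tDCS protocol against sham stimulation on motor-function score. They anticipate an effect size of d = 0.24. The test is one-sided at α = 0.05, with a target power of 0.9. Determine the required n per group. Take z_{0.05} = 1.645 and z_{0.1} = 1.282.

For two independent groups with equal n: n = 2·((z_{α} + z_β) / d)².
z_{α} + z_β = 1.645 + 1.282 = 2.927.
n = 2 × (2.927 / 0.24)² = 2 × 12.196² = 2 × 148.74 = 297.5.
Round up to the next whole participant.

n = 298 per group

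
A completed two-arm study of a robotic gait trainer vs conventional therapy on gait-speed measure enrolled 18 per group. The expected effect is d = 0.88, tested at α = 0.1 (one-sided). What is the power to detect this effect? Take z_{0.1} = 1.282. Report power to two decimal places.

power ≈ 0.91

For two equal groups, power = Φ(d·√(n/2) − z_{α}).
d·√(n/2) = 0.88 × √(18/2) = 0.88 × 3.000 = 2.640.
z_β = 2.640 − 1.282 = 1.358.
Power = Φ(1.358) = 0.913.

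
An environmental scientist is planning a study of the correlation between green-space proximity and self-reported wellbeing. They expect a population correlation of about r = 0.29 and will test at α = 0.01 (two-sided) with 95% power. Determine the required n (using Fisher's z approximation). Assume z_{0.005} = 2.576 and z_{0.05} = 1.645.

n = 203

Fisher's z: C = ½·ln((1+r)/(1−r)) = ½·ln(1.8169) = 0.2986.
n = ((z_{α/2} + z_β)/C)² + 3.
(2.576 + 1.645) / 0.2986 = 4.221 / 0.2986 = 14.136.
n = 14.136² + 3 = 199.83 + 3 = 202.8.
Round up.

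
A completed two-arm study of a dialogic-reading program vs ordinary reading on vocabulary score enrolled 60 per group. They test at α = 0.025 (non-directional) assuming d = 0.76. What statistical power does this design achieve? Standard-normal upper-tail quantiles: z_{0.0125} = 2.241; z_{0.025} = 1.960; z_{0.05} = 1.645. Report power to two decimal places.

For two equal groups, power = Φ(d·√(n/2) − z_{α/2}).
d·√(n/2) = 0.76 × √(60/2) = 0.76 × 5.477 = 4.163.
z_β = 4.163 − 2.241 = 1.922.
Power = Φ(1.922) = 0.973.

power ≈ 0.97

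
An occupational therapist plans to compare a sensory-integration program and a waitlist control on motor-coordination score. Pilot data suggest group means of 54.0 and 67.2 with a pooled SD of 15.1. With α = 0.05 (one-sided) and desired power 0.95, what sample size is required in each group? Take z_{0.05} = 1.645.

Cohen's d = |M₁ − M₂| / SD_pooled = |54.0 − 67.2| / 15.1 = 13.2 / 15.1 = 0.874.
For two independent groups with equal n: n = 2·((z_{α} + z_β) / d)².
z_{α} + z_β = 1.645 + 1.645 = 3.290.
n = 2 × (3.290 / 0.874)² = 2 × 3.764² = 2 × 14.17 = 28.3.
Round up to the next whole participant.

n = 29 per group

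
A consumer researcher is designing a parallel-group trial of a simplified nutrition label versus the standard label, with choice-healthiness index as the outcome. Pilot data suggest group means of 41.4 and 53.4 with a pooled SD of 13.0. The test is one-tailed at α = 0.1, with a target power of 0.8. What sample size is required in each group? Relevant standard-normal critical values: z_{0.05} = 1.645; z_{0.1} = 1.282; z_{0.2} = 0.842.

Cohen's d = |M₁ − M₂| / SD_pooled = |41.4 − 53.4| / 13.0 = 12.0 / 13.0 = 0.923.
For two independent groups with equal n: n = 2·((z_{α} + z_β) / d)².
z_{α} + z_β = 1.282 + 0.842 = 2.124.
n = 2 × (2.124 / 0.923)² = 2 × 2.301² = 2 × 5.30 = 10.6.
Round up to the next whole participant.

n = 11 per group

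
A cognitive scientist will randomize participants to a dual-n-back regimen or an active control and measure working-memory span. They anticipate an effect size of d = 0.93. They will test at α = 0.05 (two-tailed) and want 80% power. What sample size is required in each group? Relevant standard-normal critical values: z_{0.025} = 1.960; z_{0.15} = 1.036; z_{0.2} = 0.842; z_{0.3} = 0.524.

n = 19 per group

For two independent groups with equal n: n = 2·((z_{α/2} + z_β) / d)².
z_{α/2} + z_β = 1.960 + 0.842 = 2.802.
n = 2 × (2.802 / 0.93)² = 2 × 3.013² = 2 × 9.08 = 18.2.
Round up to the next whole participant.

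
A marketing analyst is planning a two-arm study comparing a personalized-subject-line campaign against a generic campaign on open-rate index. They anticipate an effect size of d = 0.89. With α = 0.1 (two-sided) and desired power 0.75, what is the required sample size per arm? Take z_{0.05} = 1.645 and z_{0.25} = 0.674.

n = 14 per group

For two independent groups with equal n: n = 2·((z_{α/2} + z_β) / d)².
z_{α/2} + z_β = 1.645 + 0.674 = 2.319.
n = 2 × (2.319 / 0.89)² = 2 × 2.606² = 2 × 6.79 = 13.6.
Round up to the next whole participant.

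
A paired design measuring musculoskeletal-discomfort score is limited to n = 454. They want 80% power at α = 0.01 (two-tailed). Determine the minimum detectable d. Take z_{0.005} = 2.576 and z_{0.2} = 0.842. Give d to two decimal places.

For a single sample (or paired design) of n = 454: d_min = (z_{α/2} + z_β)/√n.
z-sum = 2.576 + 0.842 = 3.418.
d_min = 3.418 / √454 = 3.418 / 21.307 = 0.160.

d_min ≈ 0.16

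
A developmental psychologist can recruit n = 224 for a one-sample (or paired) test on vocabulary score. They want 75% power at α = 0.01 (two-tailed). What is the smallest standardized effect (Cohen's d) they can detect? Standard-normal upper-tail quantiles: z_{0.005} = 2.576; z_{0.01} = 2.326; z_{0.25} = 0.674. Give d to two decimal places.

d_min ≈ 0.22

For a single sample (or paired design) of n = 224: d_min = (z_{α/2} + z_β)/√n.
z-sum = 2.576 + 0.674 = 3.250.
d_min = 3.250 / √224 = 3.250 / 14.967 = 0.217.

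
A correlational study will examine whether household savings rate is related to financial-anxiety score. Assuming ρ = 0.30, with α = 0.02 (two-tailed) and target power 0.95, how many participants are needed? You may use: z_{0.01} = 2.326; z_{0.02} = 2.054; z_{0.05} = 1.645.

Fisher's z: C = ½·ln((1+r)/(1−r)) = ½·ln(1.8571) = 0.3095.
n = ((z_{α/2} + z_β)/C)² + 3.
(2.326 + 1.645) / 0.3095 = 3.971 / 0.3095 = 12.830.
n = 12.830² + 3 = 164.62 + 3 = 167.6.
Round up.

n = 168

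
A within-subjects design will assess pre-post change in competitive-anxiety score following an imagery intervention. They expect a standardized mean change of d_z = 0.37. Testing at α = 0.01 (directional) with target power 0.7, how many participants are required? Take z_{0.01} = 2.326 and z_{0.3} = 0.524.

For a paired (one-sample on differences) test: n = ((z_{α} + z_β) / d)².
z_{α} + z_β = 2.326 + 0.524 = 2.850.
n = (2.850 / 0.37)² = 7.703² = 59.33.
Round up.

n = 60 pairs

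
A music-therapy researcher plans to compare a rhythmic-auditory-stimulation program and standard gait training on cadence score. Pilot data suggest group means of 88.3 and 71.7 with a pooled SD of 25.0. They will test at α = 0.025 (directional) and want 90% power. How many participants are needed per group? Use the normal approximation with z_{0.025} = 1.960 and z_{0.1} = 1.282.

Cohen's d = |M₁ − M₂| / SD_pooled = |88.3 − 71.7| / 25.0 = 16.6 / 25.0 = 0.664.
For two independent groups with equal n: n = 2·((z_{α} + z_β) / d)².
z_{α} + z_β = 1.960 + 1.282 = 3.242.
n = 2 × (3.242 / 0.664)² = 2 × 4.883² = 2 × 23.84 = 47.7.
Round up to the next whole participant.

n = 48 per group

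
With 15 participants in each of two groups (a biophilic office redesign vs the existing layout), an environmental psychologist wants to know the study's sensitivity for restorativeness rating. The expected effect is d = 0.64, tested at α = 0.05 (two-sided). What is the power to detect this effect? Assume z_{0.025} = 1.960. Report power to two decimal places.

power ≈ 0.42

For two equal groups, power = Φ(d·√(n/2) − z_{α/2}).
d·√(n/2) = 0.64 × √(15/2) = 0.64 × 2.739 = 1.753.
z_β = 1.753 − 1.960 = -0.207.
Power = Φ(-0.207) = 0.418.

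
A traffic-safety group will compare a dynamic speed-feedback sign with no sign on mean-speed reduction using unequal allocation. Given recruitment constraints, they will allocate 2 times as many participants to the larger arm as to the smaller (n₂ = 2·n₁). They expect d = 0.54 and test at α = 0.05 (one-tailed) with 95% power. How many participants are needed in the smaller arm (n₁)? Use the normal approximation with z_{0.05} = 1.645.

With allocation ratio k = n₂/n₁ = 2, Var(x̄₁−x̄₂) = σ²(1/n₁ + 1/(k·n₁)) = σ²·(k+1)/(k·n₁).
So n₁ = (1 + 1/k)·((z_{α} + z_β)/d)² = 1.500 × (3.290/0.54)².
n₁ = 1.500 × 37.12 = 55.7.
Round up: n₁ = 56, giving n₂ = 2 × 56 = 112.

n₁ = 56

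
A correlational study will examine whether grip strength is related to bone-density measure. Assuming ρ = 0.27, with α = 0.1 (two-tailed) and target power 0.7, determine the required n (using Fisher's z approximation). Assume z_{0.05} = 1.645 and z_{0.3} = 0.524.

n = 65

Fisher's z: C = ½·ln((1+r)/(1−r)) = ½·ln(1.7397) = 0.2769.
n = ((z_{α/2} + z_β)/C)² + 3.
(1.645 + 0.524) / 0.2769 = 2.169 / 0.2769 = 7.833.
n = 7.833² + 3 = 61.36 + 3 = 64.4.
Round up.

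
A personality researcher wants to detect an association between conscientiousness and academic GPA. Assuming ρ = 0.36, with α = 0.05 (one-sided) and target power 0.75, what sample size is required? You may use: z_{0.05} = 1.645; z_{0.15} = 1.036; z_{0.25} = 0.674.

Fisher's z: C = ½·ln((1+r)/(1−r)) = ½·ln(2.1250) = 0.3769.
n = ((z_{α} + z_β)/C)² + 3.
(1.645 + 0.674) / 0.3769 = 2.319 / 0.3769 = 6.153.
n = 6.153² + 3 = 37.86 + 3 = 40.9.
Round up.

n = 41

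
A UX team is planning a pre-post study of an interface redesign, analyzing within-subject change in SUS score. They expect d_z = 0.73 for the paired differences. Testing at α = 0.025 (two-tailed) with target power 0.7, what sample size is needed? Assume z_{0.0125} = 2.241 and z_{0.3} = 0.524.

For a paired (one-sample on differences) test: n = ((z_{α/2} + z_β) / d)².
z_{α/2} + z_β = 2.241 + 0.524 = 2.765.
n = (2.765 / 0.73)² = 3.788² = 14.35.
Round up.

n = 15 pairs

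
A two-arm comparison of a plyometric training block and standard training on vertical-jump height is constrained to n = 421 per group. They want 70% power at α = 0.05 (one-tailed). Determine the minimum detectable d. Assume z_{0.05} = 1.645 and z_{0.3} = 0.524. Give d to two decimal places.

For two independent groups of n = 421 each: d_min = (z_{α} + z_β)·√(2/n).
z-sum = 1.645 + 0.524 = 2.169.
d_min = 2.169 × √(2/421) = 2.169 × 0.0689 = 0.149.

d_min ≈ 0.15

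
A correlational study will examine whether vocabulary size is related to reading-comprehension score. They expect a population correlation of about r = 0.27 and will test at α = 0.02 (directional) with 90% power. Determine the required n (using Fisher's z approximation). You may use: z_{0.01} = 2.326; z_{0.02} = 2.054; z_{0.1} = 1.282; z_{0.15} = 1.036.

n = 149

Fisher's z: C = ½·ln((1+r)/(1−r)) = ½·ln(1.7397) = 0.2769.
n = ((z_{α} + z_β)/C)² + 3.
(2.054 + 1.282) / 0.2769 = 3.336 / 0.2769 = 12.048.
n = 12.048² + 3 = 145.15 + 3 = 148.1.
Round up.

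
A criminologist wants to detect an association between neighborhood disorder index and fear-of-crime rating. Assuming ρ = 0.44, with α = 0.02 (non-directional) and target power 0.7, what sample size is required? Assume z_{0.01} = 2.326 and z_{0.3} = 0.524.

n = 40

Fisher's z: C = ½·ln((1+r)/(1−r)) = ½·ln(2.5714) = 0.4722.
n = ((z_{α/2} + z_β)/C)² + 3.
(2.326 + 0.524) / 0.4722 = 2.850 / 0.4722 = 6.036.
n = 6.036² + 3 = 36.43 + 3 = 39.4.
Round up.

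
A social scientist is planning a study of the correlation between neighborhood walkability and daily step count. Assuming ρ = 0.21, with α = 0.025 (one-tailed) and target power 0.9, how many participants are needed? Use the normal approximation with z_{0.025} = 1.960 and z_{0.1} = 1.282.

Fisher's z: C = ½·ln((1+r)/(1−r)) = ½·ln(1.5316) = 0.2132.
n = ((z_{α} + z_β)/C)² + 3.
(1.960 + 1.282) / 0.2132 = 3.242 / 0.2132 = 15.206.
n = 15.206² + 3 = 231.23 + 3 = 234.2.
Round up.

n = 235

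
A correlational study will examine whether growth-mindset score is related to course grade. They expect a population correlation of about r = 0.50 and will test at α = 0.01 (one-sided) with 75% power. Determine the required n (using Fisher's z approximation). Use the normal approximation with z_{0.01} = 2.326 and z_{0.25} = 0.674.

n = 33

Fisher's z: C = ½·ln((1+r)/(1−r)) = ½·ln(3.0000) = 0.5493.
n = ((z_{α} + z_β)/C)² + 3.
(2.326 + 0.674) / 0.5493 = 3.000 / 0.5493 = 5.461.
n = 5.461² + 3 = 29.83 + 3 = 32.8.
Round up.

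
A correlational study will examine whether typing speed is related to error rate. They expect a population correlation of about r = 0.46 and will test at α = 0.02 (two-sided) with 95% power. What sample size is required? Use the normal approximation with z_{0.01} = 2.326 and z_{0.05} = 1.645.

Fisher's z: C = ½·ln((1+r)/(1−r)) = ½·ln(2.7037) = 0.4973.
n = ((z_{α/2} + z_β)/C)² + 3.
(2.326 + 1.645) / 0.4973 = 3.971 / 0.4973 = 7.985.
n = 7.985² + 3 = 63.76 + 3 = 66.8.
Round up.

n = 67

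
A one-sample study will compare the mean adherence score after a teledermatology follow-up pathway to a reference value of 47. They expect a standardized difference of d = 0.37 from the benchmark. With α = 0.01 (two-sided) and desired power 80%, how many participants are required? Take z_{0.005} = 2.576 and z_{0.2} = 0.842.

For a one-sample test: n = ((z_{α/2} + z_β) / d)².
z_{α/2} + z_β = 2.576 + 0.842 = 3.418.
n = (3.418 / 0.37)² = 9.238² = 85.34.
Round up.

n = 86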